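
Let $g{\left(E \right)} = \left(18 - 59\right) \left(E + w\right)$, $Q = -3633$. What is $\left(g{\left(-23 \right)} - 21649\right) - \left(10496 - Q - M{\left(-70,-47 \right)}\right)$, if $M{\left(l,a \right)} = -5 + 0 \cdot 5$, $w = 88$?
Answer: $-38448$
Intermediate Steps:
$M{\left(l,a \right)} = -5$ ($M{\left(l,a \right)} = -5 + 0 = -5$)
$g{\left(E \right)} = -3608 - 41 E$ ($g{\left(E \right)} = \left(18 - 59\right) \left(E + 88\right) = - 41 \left(88 + E\right) = -3608 - 41 E$)
$\left(g{\left(-23 \right)} - 21649\right) - \left(10496 - Q - M{\left(-70,-47 \right)}\right) = \left(\left(-3608 - -943\right) - 21649\right) - 14134 = \left(\left(-3608 + 943\right) - 21649\right) - 14134 = \left(-2665 - 21649\right) - 14134 = -24314 - 14134 = -38448$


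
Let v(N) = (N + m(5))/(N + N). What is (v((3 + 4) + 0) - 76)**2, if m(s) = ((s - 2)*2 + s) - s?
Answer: 1104601/196 ≈ 5635.7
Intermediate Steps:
m(s) = -4 + 2*s (m(s) = ((-2 + s)*2 + s) - s = ((-4 + 2*s) + s) - s = (-4 + 3*s) - s = -4 + 2*s)
v(N) = (6 + N)/(2*N) (v(N) = (N + (-4 + 2*5))/(N + N) = (N + (-4 + 10))/((2*N)) = (N + 6)*(1/(2*N)) = (6 + N)*(1/(2*N)) = (6 + N)/(2*N))
(v((3 + 4) + 0) - 76)**2 = ((6 + ((3 + 4) + 0))/(2*((3 + 4) + 0)) - 76)**2 = ((6 + (7 + 0))/(2*(7 + 0)) - 76)**2 = ((1/2)*(6 + 7)/7 - 76)**2 = ((1/2)*(1/7)*13 - 76)**2 = (13/14 - 76)**2 = (-1051/14)**2 = 1104601/196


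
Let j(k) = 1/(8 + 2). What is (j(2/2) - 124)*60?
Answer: -7434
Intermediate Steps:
j(k) = ⅒ (j(k) = 1/10 = ⅒)
(j(2/2) - 124)*60 = (⅒ - 124)*60 = -1239/10*60 = -7434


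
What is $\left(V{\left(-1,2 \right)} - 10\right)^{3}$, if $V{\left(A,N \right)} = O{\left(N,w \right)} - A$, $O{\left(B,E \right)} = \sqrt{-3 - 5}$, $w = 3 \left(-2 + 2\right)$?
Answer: $-513 + 470 i \sqrt{2} \approx -513.0 + 664.68 i$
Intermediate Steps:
$w = 0$ ($w = 3 \cdot 0 = 0$)
$O{\left(B,E \right)} = 2 i \sqrt{2}$ ($O{\left(B,E \right)} = \sqrt{-8} = 2 i \sqrt{2}$)
$V{\left(A,N \right)} = - A + 2 i \sqrt{2}$ ($V{\left(A,N \right)} = 2 i \sqrt{2} - A = - A + 2 i \sqrt{2}$)
$\left(V{\left(-1,2 \right)} - 10\right)^{3} = \left(\left(\left(-1\right) \left(-1\right) + 2 i \sqrt{2}\right) - 10\right)^{3} = \left(\left(1 + 2 i \sqrt{2}\right) - 10\right)^{3} = \left(-9 + 2 i \sqrt{2}\right)^{3}$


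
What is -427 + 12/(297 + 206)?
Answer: -214769/503 ≈ -426.98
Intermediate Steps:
-427 + 12/(297 + 206) = -427 + 12/503 = -214769/503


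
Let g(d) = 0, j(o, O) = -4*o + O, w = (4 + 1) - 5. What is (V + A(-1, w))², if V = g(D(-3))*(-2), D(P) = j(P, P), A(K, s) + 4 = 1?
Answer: 9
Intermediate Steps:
w = 0 (w = 5 - 5 = 0)
j(o, O) = O - 4*o
A(K, s) = -3 (A(K, s) = -4 + 1 = -3)
D(P) = -3*P (D(P) = P - 4*P = -3*P)
V = 0 (V = 0*(-2) = 0)
(V + A(-1, w))² = (0 - 3)² = (-3)² = 9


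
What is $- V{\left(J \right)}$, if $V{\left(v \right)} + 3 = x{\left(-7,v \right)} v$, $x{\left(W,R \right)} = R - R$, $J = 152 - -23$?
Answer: $3$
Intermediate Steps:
$J = 175$ ($J = 152 + 23 = 175$)
$x{\left(W,R \right)} = 0$
$V{\left(v \right)} = -3$ ($V{\left(v \right)} = -3 + 0 v = -3 + 0 = -3$)
$- V{\left(J \right)} = \left(-1\right) \left(-3\right) = 3$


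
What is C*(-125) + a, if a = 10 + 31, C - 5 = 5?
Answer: -1209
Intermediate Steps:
C = 10 (C = 5 + 5 = 10)
a = 41
C*(-125) + a = 10*(-125) + 41 = -1250 + 41 = -1209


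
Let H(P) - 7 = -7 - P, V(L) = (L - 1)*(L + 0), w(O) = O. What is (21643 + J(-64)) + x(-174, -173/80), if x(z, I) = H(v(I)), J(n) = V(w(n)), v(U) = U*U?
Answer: 165109271/6400 ≈ 25798.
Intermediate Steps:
v(U) = U²
V(L) = L*(-1 + L) (V(L) = (-1 + L)*L = L*(-1 + L))
J(n) = n*(-1 + n)
H(P) = -P (H(P) = 7 + (-7 - P) = -P)
x(z, I) = -I²
(21643 + J(-64)) + x(-174, -173/80) = (21643 - 64*(-1 - 64)) - (-173/80)² = (21643 - 64*(-65)) - (-173*1/80)² = (21643 + 4160) - (-173/80)² = 25803 - 1*29929/6400 = 25803 - 29929/6400 = 165109271/6400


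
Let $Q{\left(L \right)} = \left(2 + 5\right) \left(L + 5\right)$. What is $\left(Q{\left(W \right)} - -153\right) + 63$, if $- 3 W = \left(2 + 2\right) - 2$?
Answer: $\frac{739}{3} \approx 246.33$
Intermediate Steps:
$W = - \frac{2}{3}$ ($W = - \frac{\left(2 + 2\right) - 2}{3} = - \frac{4 - 2}{3} = \left(- \frac{1}{3}\right) 2 = - \frac{2}{3} \approx -0.66667$)
$Q{\left(L \right)} = 35 + 7 L$ ($Q{\left(L \right)} = 7 \left(5 + L\right) = 35 + 7 L$)
$\left(Q{\left(W \right)} - -153\right) + 63 = \left(\left(35 + 7 \left(- \frac{2}{3}\right)\right) - -153\right) + 63 = \left(\left(35 - \frac{14}{3}\right) + 153\right) + 63 = \left(\frac{91}{3} + 153\right) + 63 = \frac{550}{3} + 63 = \frac{739}{3}$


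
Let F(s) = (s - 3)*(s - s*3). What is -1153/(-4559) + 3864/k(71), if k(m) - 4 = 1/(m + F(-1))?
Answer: 48265139/50149 ≈ 962.43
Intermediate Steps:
F(s) = -2*s*(-3 + s) (F(s) = (-3 + s)*(s - 3*s) = (-3 + s)*(-2*s) = -2*s*(-3 + s))
k(m) = 4 + 1/(-8 + m) (k(m) = 4 + 1/(m + 2*(-1)*(3 - 1*(-1))) = 4 + 1/(m + 2*(-1)*(3 + 1)) = 4 + 1/(m + 2*(-1)*4) = 4 + 1/(m - 8) = 4 + 1/(-8 + m))
-1153/(-4559) + 3864/k(71) = -1153/(-4559) + 3864/(((-31 + 4*71)/(-8 + 71))) = -1153*(-1/4559) + 3864/(((-31 + 284)/63)) = 1153/4559 + 3864/(((1/63)*253)) = 1153/4559 + 3864/(253/63) = 1153/4559 + 3864*(63/253) = 1153/4559 + 10584/11 = 48265139/50149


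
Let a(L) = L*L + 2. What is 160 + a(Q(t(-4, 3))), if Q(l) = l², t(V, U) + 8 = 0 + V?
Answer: 20898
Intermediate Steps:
t(V, U) = -8 + V (t(V, U) = -8 + (0 + V) = -8 + V)
a(L) = 2 + L² (a(L) = L² + 2 = 2 + L²)
160 + a(Q(t(-4, 3))) = 160 + (2 + ((-8 - 4)²)²) = 160 + (2 + ((-12)²)²) = 160 + (2 + 144²) = 160 + (2 + 20736) = 160 + 20738 = 20898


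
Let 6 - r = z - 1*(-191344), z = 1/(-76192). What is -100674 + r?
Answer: -22248978303/76192 ≈ -2.9201e+5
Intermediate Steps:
z = -1/76192 ≈ -1.3125e-5
r = -14578424895/76192 (r = 6 - (-1/76192 - 1*(-191344)) = 6 - (-1/76192 + 191344) = 6 - 1*14578882047/76192 = 6 - 14578882047/76192 = -14578424895/76192 ≈ -1.9134e+5)
-100674 + r = -100674 - 14578424895/76192 = -22248978303/76192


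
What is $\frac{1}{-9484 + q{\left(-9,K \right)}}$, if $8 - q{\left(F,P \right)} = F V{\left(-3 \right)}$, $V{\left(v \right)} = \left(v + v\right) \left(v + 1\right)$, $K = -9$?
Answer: $- \frac{1}{9368} \approx -0.00010675$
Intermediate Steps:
$V{\left(v \right)} = 2 v \left(1 + v\right)$
$q{\left(F,P \right)} = 8 - 12 F$ ($q{\left(F,P \right)} = 8 - F 2 \left(-3\right) \left(1 - 3\right) = 8 - F 2 \left(-3\right) \left(-2\right) = 8 - F 12 = 8 - 12 F$)
$\frac{1}{-9484 + q{\left(-9,K \right)}} = \frac{1}{-9484 + \left(8 - -108\right)} = \frac{1}{-9484 + \left(8 + 108\right)} = \frac{1}{-9484 + 116} = \frac{1}{-9368} = - \frac{1}{9368}$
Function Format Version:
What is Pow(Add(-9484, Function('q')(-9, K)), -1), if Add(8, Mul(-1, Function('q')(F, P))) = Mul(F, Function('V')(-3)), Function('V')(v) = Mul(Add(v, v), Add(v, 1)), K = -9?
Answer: Rational(-1, 9368) ≈ -0.00010675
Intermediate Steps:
Function('V')(v) = Mul(2, v, Add(1, v)) (Function('V')(v) = Mul(Mul(2, v), Add(1, v)) = Mul(2, v, Add(1, v)))
Function('q')(F, P) = Add(8, Mul(-12, F)) (Function('q')(F, P) = Add(8, Mul(-1, Mul(F, Mul(2, -3, Add(1, -3))))) = Add(8, Mul(-1, Mul(F, Mul(2, -3, -2)))) = Add(8, Mul(-1, Mul(F, 12))) = Add(8, Mul(-1, Mul(12, F))) = Add(8, Mul(-12, F)))
Pow(Add(-9484, Function('q')(-9, K)), -1) = Pow(Add(-9484, Add(8, Mul(-12, -9))), -1) = Pow(Add(-9484, Add(8, 108)), -1) = Pow(Add(-9484, 116), -1) = Pow(-9368, -1) = Rational(-1, 9368)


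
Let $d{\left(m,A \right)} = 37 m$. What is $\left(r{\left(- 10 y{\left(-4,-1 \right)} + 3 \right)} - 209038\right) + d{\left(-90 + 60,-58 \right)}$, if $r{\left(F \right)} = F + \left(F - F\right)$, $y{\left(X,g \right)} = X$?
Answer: $-210105$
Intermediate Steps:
$r{\left(F \right)} = F$ ($r{\left(F \right)} = F + 0 = F$)
$\left(r{\left(- 10 y{\left(-4,-1 \right)} + 3 \right)} - 209038\right) + d{\left(-90 + 60,-58 \right)} = \left(\left(\left(-10\right) \left(-4\right) + 3\right) - 209038\right) + 37 \left(-90 + 60\right) = \left(\left(40 + 3\right) - 209038\right) + 37 \left(-30\right) = \left(43 - 209038\right) - 1110 = -208995 - 1110 = -210105$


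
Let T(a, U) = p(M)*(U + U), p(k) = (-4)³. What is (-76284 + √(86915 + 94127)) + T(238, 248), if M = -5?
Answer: -108028 + √181042 ≈ -1.0760e+5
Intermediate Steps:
p(k) = -64
T(a, U) = -128*U (T(a, U) = -64*(U + U) = -128*U)
(-76284 + √(86915 + 94127)) + T(238, 248) = (-76284 + √(86915 + 94127)) - 128*248 = (-76284 + √181042) - 31744 = -108028 + √181042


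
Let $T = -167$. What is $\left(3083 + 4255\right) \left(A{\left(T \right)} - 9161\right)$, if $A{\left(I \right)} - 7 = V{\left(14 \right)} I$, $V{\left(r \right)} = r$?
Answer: $-84328296$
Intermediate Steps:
$A{\left(I \right)} = 7 + 14 I$
$\left(3083 + 4255\right) \left(A{\left(T \right)} - 9161\right) = \left(3083 + 4255\right) \left(\left(7 + 14 \left(-167\right)\right) - 9161\right) = 7338 \left(\left(7 - 2338\right) - 9161\right) = 7338 \left(-2331 - 9161\right) = 7338 \left(-11492\right) = -84328296$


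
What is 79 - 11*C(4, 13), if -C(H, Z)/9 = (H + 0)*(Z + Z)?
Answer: 10375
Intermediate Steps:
C(H, Z) = -18*H*Z (C(H, Z) = -9*(H + 0)*(Z + Z) = -9*H*2*Z = -18*H*Z)
79 - 11*C(4, 13) = 79 - (-198)*4*13 = 79 - 11*(-936) = 79 + 10296 = 10375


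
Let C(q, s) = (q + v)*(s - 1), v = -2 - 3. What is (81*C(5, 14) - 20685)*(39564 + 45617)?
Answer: -1761968985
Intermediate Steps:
v = -5
C(q, s) = (-1 + s)*(-5 + q) (C(q, s) = (q - 5)*(s - 1) = (-5 + q)*(-1 + s) = (-1 + s)*(-5 + q))
(81*C(5, 14) - 20685)*(39564 + 45617) = (81*(5 - 1*5 - 5*14 + 5*14) - 20685)*(39564 + 45617) = (81*(5 - 5 - 70 + 70) - 20685)*85181 = (81*0 - 20685)*85181 = (0 - 20685)*85181 = -20685*85181 = -1761968985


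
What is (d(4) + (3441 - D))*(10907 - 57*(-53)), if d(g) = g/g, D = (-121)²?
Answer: -155979672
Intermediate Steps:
D = 14641
d(g) = 1
(d(4) + (3441 - D))*(10907 - 57*(-53)) = (1 + (3441 - 1*14641))*(10907 - 57*(-53)) = (1 + (3441 - 14641))*(10907 + 3021) = (1 - 11200)*13928 = -11199*13928 = -155979672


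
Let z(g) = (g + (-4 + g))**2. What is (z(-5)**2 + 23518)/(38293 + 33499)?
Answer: 30967/35896 ≈ 0.86269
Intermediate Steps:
z(g) = (-4 + 2*g)**2
(z(-5)**2 + 23518)/(38293 + 33499) = ((4*(-2 - 5)**2)**2 + 23518)/(38293 + 33499) = ((4*(-7)**2)**2 + 23518)/71792 = ((4*49)**2 + 23518)*(1/71792) = (196**2 + 23518)*(1/71792) = (38416 + 23518)*(1/71792) = 61934*(1/71792) = 30967/35896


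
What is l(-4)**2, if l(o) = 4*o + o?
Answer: 400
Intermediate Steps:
l(o) = 5*o
l(-4)**2 = (5*(-4))**2 = (-20)**2 = 400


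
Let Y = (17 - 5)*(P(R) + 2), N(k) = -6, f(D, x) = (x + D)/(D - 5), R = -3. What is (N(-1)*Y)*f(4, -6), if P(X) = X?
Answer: 144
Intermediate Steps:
f(D, x) = (D + x)/(-5 + D)
Y = -12 (Y = (17 - 5)*(-3 + 2) = 12*(-1) = -12)
(N(-1)*Y)*f(4, -6) = (-6*(-12))*((4 - 6)/(-5 + 4)) = 72*(-2/(-1)) = 72*(-1*(-2)) = 72*2 = 144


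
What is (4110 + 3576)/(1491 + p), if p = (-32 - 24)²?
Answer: 1098/661 ≈ 1.6611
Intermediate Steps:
p = 3136 (p = (-56)² = 3136)
(4110 + 3576)/(1491 + p) = (4110 + 3576)/(1491 + 3136) = 7686/4627 = 7686*(1/4627) = 1098/661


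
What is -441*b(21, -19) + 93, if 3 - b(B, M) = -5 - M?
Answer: 4944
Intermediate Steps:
b(B, M) = 8 + M (b(B, M) = 3 - (-5 - M) = 3 + (5 + M) = 8 + M)
-441*b(21, -19) + 93 = -441*(8 - 19) + 93 = -441*(-11) + 93 = 4851 + 93 = 4944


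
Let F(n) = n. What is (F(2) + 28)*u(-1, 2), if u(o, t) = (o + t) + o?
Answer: 0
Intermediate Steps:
u(o, t) = t + 2*o
(F(2) + 28)*u(-1, 2) = (2 + 28)*(2 + 2*(-1)) = 30*(2 - 2) = 30*0 = 0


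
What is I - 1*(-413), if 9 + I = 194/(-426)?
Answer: 85955/213 ≈ 403.54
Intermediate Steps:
I = -2014/213 (I = -9 + 194/(-426) = -9 + 194*(-1/426) = -9 - 97/213 = -2014/213 ≈ -9.4554)
I - 1*(-413) = -2014/213 - 1*(-413) = -2014/213 + 413 = 85955/213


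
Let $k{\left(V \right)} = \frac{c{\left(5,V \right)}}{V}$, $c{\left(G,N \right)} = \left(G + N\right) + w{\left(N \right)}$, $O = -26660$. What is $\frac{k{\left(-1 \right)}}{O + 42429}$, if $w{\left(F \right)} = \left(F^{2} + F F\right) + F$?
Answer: $- \frac{5}{15769} \approx -0.00031708$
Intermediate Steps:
$w{\left(F \right)} = F + 2 F^{2}$ ($w{\left(F \right)} = \left(F^{2} + F^{2}\right) + F = 2 F^{2} + F = F + 2 F^{2}$)
$c{\left(G,N \right)} = G + N + N \left(1 + 2 N\right)$ ($c{\left(G,N \right)} = \left(G + N\right) + N \left(1 + 2 N\right) = G + N + N \left(1 + 2 N\right)$)
$k{\left(V \right)} = \frac{5 + V + V \left(1 + 2 V\right)}{V}$
$\frac{k{\left(-1 \right)}}{O + 42429} = \frac{2 + 2 \left(-1\right) + \frac{5}{-1}}{-26660 + 42429} = \frac{2 - 2 + 5 \left(-1\right)}{15769} = \left(2 - 2 - 5\right) \frac{1}{15769} = \left(-5\right) \frac{1}{15769} = - \frac{5}{15769}$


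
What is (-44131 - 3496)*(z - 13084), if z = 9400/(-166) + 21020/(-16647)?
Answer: 864818755093388/1381701 ≈ 6.2591e+8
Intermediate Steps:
z = -79985560/1381701 (z = 9400*(-1/166) + 21020*(-1/16647) = -4700/83 - 21020/16647 = -79985560/1381701 ≈ -57.889)
(-44131 - 3496)*(z - 13084) = (-44131 - 3496)*(-79985560/1381701 - 13084) = -47627*(-18158161444/1381701) = 864818755093388/1381701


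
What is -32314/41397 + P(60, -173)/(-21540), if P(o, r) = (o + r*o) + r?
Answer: -29073871/99076820 ≈ -0.29345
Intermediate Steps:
P(o, r) = o + r + o*r (P(o, r) = (o + o*r) + r = o + r + o*r)
-32314/41397 + P(60, -173)/(-21540) = -32314/41397 + (60 - 173 + 60*(-173))/(-21540) = -32314*1/41397 + (60 - 173 - 10380)*(-1/21540) = -32314/41397 - 10493*(-1/21540) = -32314/41397 + 10493/21540 = -29073871/99076820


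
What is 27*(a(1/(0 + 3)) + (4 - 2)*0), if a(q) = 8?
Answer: 216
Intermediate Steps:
27*(a(1/(0 + 3)) + (4 - 2)*0) = 27*(8 + (4 - 2)*0) = 27*(8 + 2*0) = 27*(8 + 0) = 27*8 = 216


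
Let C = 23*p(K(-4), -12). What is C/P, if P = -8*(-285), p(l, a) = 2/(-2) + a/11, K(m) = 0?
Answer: -529/25080 ≈ -0.021093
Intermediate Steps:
p(l, a) = -1 + a/11 (p(l, a) = 2*(-½) + a*(1/11) = -1 + a/11)
C = -529/11 (C = 23*(-1 + (1/11)*(-12)) = 23*(-1 - 12/11) = 23*(-23/11) = -529/11 ≈ -48.091)
P = 2280
C/P = -529/11/2280 = -529/11*1/2280 = -529/25080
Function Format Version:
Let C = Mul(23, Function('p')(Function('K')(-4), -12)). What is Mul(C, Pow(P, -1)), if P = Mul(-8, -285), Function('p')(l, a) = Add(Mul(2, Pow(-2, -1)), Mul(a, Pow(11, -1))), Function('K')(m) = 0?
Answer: Rational(-529, 25080) ≈ -0.021093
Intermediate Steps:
Function('p')(l, a) = Add(-1, Mul(Rational(1, 11), a)) (Function('p')(l, a) = Add(Mul(2, Rational(-1, 2)), Mul(a, Rational(1, 11))) = Add(-1, Mul(Rational(1, 11), a)))
C = Rational(-529, 11) (C = Mul(23, Add(-1, Mul(Rational(1, 11), -12))) = Mul(23, Add(-1, Rational(-12, 11))) = Mul(23, Rational(-23, 11)) = Rational(-529, 11) ≈ -48.091)
P = 2280
Mul(C, Pow(P, -1)) = Mul(Rational(-529, 11), Pow(2280, -1)) = Mul(Rational(-529, 11), Rational(1, 2280)) = Rational(-529, 25080)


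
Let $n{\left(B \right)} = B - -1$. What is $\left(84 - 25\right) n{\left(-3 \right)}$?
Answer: $-118$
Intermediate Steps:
$n{\left(B \right)} = 1 + B$ ($n{\left(B \right)} = B + 1 = 1 + B$)
$\left(84 - 25\right) n{\left(-3 \right)} = \left(84 - 25\right) \left(1 - 3\right) = 59 \left(-2\right) = -118$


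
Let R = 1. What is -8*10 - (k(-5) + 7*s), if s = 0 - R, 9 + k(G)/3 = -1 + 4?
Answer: -55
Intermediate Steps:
k(G) = -18 (k(G) = -27 + 3*(-1 + 4) = -27 + 3*3 = -27 + 9 = -18)
s = -1 (s = 0 - 1*1 = 0 - 1 = -1)
-8*10 - (k(-5) + 7*s) = -8*10 - (-18 + 7*(-1)) = -80 - (-18 - 7) = -80 - 1*(-25) = -80 + 25 = -55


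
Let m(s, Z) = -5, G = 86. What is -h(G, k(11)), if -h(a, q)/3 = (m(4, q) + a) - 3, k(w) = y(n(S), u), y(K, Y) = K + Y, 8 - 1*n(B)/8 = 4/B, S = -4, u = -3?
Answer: 234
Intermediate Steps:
n(B) = 64 - 32/B
k(w) = 69 (k(w) = (64 - 32/(-4)) - 3 = (64 - 32*(-1/4)) - 3 = (64 + 8) - 3 = 72 - 3 = 69)
h(a, q) = 24 - 3*a (h(a, q) = -3*((-5 + a) - 3) = -3*(-8 + a) = 24 - 3*a)
-h(G, k(11)) = -(24 - 3*86) = -(24 - 258) = -1*(-234) = 234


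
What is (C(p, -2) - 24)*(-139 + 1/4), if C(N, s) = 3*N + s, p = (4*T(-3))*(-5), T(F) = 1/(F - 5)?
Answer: 20535/8 ≈ 2566.9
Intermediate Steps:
T(F) = 1/(-5 + F)
p = 5/2 (p = (4/(-5 - 3))*(-5) = (4/(-8))*(-5) = (4*(-⅛))*(-5) = -½*(-5) = 5/2 ≈ 2.5000)
C(N, s) = s + 3*N
(C(p, -2) - 24)*(-139 + 1/4) = ((-2 + 3*(5/2)) - 24)*(-139 + 1/4) = ((-2 + 15/2) - 24)*(-139 + ¼) = (11/2 - 24)*(-555/4) = -37/2*(-555/4) = 20535/8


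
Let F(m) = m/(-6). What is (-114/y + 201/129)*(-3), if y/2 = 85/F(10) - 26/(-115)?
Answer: -2019234/251077 ≈ -8.0423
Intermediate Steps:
F(m) = -m/6 (F(m) = m*(-⅙) = -m/6)
y = -11678/115 (y = 2*(85/((-⅙*10)) - 26/(-115)) = 2*(85/(-5/3) - 26*(-1/115)) = 2*(85*(-⅗) + 26/115) = 2*(-51 + 26/115) = 2*(-5839/115) = -11678/115 ≈ -101.55)
(-114/y + 201/129)*(-3) = (-114/(-11678/115) + 201/129)*(-3) = (-114*(-115/11678) + 201*(1/129))*(-3) = (6555/5839 + 67/43)*(-3) = (673078/251077)*(-3) = -2019234/251077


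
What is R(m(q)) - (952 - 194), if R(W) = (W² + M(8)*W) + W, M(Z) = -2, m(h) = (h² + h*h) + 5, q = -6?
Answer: 5094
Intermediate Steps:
m(h) = 5 + 2*h² (m(h) = (h² + h²) + 5 = 2*h² + 5 = 5 + 2*h²)
R(W) = W² - W (R(W) = (W² - 2*W) + W = W² - W)
R(m(q)) - (952 - 194) = (5 + 2*(-6)²)*(-1 + (5 + 2*(-6)²)) - (952 - 194) = (5 + 2*36)*(-1 + (5 + 2*36)) - 1*758 = (5 + 72)*(-1 + (5 + 72)) - 758 = 77*(-1 + 77) - 758 = 77*76 - 758 = 5852 - 758 = 5094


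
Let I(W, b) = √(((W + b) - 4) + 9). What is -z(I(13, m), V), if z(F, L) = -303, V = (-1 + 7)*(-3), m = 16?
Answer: 303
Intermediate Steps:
I(W, b) = √(5 + W + b) (I(W, b) = √((-4 + W + b) + 9) = √(5 + W + b))
V = -18 (V = 6*(-3) = -18)
-z(I(13, m), V) = -1*(-303) = 303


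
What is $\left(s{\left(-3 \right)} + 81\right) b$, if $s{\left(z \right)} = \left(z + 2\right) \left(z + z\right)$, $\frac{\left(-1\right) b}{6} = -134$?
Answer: $69948$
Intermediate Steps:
$b = 804$ ($b = \left(-6\right) \left(-134\right) = 804$)
$s{\left(z \right)} = 2 z \left(2 + z\right)$ ($s{\left(z \right)} = \left(2 + z\right) 2 z = 2 z \left(2 + z\right)$)
$\left(s{\left(-3 \right)} + 81\right) b = \left(2 \left(-3\right) \left(2 - 3\right) + 81\right) 804 = \left(2 \left(-3\right) \left(-1\right) + 81\right) 804 = \left(6 + 81\right) 804 = 87 \cdot 804 = 69948$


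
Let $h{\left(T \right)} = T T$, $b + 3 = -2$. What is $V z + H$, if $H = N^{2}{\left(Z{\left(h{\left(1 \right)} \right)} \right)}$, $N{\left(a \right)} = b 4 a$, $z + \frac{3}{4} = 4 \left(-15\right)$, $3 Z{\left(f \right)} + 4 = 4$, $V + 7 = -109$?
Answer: $7047$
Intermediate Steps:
$b = -5$ ($b = -3 - 2 = -5$)
$h{\left(T \right)} = T^{2}$
$V = -116$ ($V = -7 - 109 = -116$)
$Z{\left(f \right)} = 0$ ($Z{\left(f \right)} = - \frac{4}{3} + \frac{1}{3} \cdot 4 = - \frac{4}{3} + \frac{4}{3} = 0$)
$z = - \frac{243}{4}$ ($z = - \frac{3}{4} + 4 \left(-15\right) = - \frac{3}{4} - 60 = - \frac{243}{4} \approx -60.75$)
$N{\left(a \right)} = - 20 a$ ($N{\left(a \right)} = \left(-5\right) 4 a = - 20 a$)
$H = 0$ ($H = \left(\left(-20\right) 0\right)^{2} = 0^{2} = 0$)
$V z + H = \left(-116\right) \left(- \frac{243}{4}\right) + 0 = 7047 + 0 = 7047$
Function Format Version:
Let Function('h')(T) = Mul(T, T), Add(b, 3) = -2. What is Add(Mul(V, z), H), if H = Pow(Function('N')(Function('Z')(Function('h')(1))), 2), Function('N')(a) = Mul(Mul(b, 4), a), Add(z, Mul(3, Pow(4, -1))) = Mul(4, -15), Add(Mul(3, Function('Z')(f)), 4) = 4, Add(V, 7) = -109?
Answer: 7047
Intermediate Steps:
b = -5 (b = Add(-3, -2) = -5)
Function('h')(T) = Pow(T, 2)
V = -116 (V = Add(-7, -109) = -116)
Function('Z')(f) = 0 (Function('Z')(f) = Add(Rational(-4, 3), Mul(Rational(1, 3), 4)) = Add(Rational(-4, 3), Rational(4, 3)) = 0)
z = Rational(-243, 4) (z = Add(Rational(-3, 4), Mul(4, -15)) = Add(Rational(-3, 4), -60) = Rational(-243, 4) ≈ -60.750)
Function('N')(a) = Mul(-20, a) (Function('N')(a) = Mul(Mul(-5, 4), a) = Mul(-20, a))
H = 0 (H = Pow(Mul(-20, 0), 2) = Pow(0, 2) = 0)
Add(Mul(V, z), H) = Add(Mul(-116, Rational(-243, 4)), 0) = Add(7047, 0) = 7047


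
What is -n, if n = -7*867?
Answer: 6069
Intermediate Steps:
n = -6069
-n = -1*(-6069) = 6069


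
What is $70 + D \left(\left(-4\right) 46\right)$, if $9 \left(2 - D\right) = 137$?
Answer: $\frac{22526}{9} \approx 2502.9$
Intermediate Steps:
$D = - \frac{119}{9}$ ($D = 2 - \frac{137}{9} = - \frac{119}{9} \approx -13.222$)
$70 + D \left(\left(-4\right) 46\right) = 70 - \frac{119 \left(\left(-4\right) 46\right)}{9} = 70 - - \frac{21896}{9} = 70 + \frac{21896}{9} = \frac{22526}{9}$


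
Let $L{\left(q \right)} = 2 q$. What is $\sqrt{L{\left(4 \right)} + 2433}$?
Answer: $\sqrt{2441} \approx 49.406$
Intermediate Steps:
$\sqrt{L{\left(4 \right)} + 2433} = \sqrt{2 \cdot 4 + 2433} = \sqrt{8 + 2433} = \sqrt{2441}$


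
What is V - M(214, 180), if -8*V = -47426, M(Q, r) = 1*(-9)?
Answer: 23749/4 ≈ 5937.3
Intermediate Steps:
M(Q, r) = -9
V = 23713/4 (V = -⅛*(-47426) = 23713/4 ≈ 5928.3)
V - M(214, 180) = 23713/4 - 1*(-9) = 23713/4 + 9 = 23749/4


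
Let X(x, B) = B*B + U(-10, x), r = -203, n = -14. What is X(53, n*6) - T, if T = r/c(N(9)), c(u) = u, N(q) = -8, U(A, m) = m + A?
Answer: 56589/8 ≈ 7073.6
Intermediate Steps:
U(A, m) = A + m
X(x, B) = -10 + x + B**2 (X(x, B) = B*B + (-10 + x) = B**2 + (-10 + x) = -10 + x + B**2)
T = 203/8 (T = -203/(-8) = -203*(-1/8) = 203/8 ≈ 25.375)
X(53, n*6) - T = (-10 + 53 + (-14*6)**2) - 1*203/8 = (-10 + 53 + (-84)**2) - 203/8 = (-10 + 53 + 7056) - 203/8 = 7099 - 203/8 = 56589/8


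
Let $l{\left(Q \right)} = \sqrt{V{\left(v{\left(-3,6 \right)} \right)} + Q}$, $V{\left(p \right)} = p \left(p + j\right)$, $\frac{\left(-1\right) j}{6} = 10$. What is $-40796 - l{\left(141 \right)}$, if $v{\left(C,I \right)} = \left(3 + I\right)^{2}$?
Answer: $-40796 - \sqrt{1842} \approx -40839.0$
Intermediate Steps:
$j = -60$ ($j = \left(-6\right) 10 = -60$)
$V{\left(p \right)} = p \left(-60 + p\right)$ ($V{\left(p \right)} = p \left(p - 60\right) = p \left(-60 + p\right)$)
$l{\left(Q \right)} = \sqrt{1701 + Q}$ ($l{\left(Q \right)} = \sqrt{\left(3 + 6\right)^{2} \left(-60 + \left(3 + 6\right)^{2}\right) + Q} = \sqrt{9^{2} \left(-60 + 9^{2}\right) + Q} = \sqrt{81 \left(-60 + 81\right) + Q} = \sqrt{81 \cdot 21 + Q} = \sqrt{1701 + Q}$)
$-40796 - l{\left(141 \right)} = -40796 - \sqrt{1701 + 141} = -40796 - \sqrt{1842}$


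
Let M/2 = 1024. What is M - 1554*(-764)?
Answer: 1189304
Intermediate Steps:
M = 2048 (M = 2*1024 = 2048)
M - 1554*(-764) = 2048 - 1554*(-764) = 2048 + 1187256 = 1189304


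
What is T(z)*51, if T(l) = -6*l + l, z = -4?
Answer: 1020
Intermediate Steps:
T(l) = -5*l
T(z)*51 = -5*(-4)*51 = 20*51 = 1020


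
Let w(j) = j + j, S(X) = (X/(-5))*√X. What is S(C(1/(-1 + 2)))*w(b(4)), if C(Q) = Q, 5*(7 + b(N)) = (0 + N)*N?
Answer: 38/25 ≈ 1.5200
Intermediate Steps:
b(N) = -7 + N²/5 (b(N) = -7 + ((0 + N)*N)/5 = -7 + (N*N)/5 = -7 + N²/5)
S(X) = -X^(3/2)/5 (S(X) = (X*(-⅕))*√X = (-X/5)*√X = -X^(3/2)/5)
w(j) = 2*j
S(C(1/(-1 + 2)))*w(b(4)) = (-1/(5*(-1 + 2)^(3/2)))*(2*(-7 + (⅕)*4²)) = (-(1/1)^(3/2)/5)*(2*(-7 + (⅕)*16)) = (-1^(3/2)/5)*(2*(-7 + 16/5)) = (-⅕*1)*(2*(-19/5)) = -⅕*(-38/5) = 38/25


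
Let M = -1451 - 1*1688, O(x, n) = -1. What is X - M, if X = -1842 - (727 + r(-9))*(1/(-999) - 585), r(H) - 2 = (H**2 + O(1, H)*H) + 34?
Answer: 499802551/999 ≈ 5.0030e+5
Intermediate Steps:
r(H) = 36 + H**2 - H (r(H) = 2 + ((H**2 - H) + 34) = 2 + (34 + H**2 - H) = 36 + H**2 - H)
M = -3139 (M = -1451 - 1688 = -3139)
X = 496666690/999 (X = -1842 - (727 + (36 + (-9)**2 - 1*(-9)))*(1/(-999) - 585) = -1842 - (727 + (36 + 81 + 9))*(-1/999 - 585) = -1842 - (727 + 126)*(-584416)/999 = -1842 - 853*(-584416)/999 = -1842 - 1*(-498506848/999) = -1842 + 498506848/999 = 496666690/999 ≈ 4.9716e+5)
X - M = 496666690/999 - 1*(-3139) = 496666690/999 + 3139 = 499802551/999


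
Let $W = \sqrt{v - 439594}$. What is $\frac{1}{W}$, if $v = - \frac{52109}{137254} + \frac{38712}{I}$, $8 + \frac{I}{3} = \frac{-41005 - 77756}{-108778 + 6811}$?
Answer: $- \frac{5 i \sqrt{17956228660326361784540278}}{14077780197352349} \approx - 0.001505 i$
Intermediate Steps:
$I = - \frac{696975}{33989}$ ($I = -24 + 3 \frac{-41005 - 77756}{-108778 + 6811} = -24 + 3 \left(- \frac{118761}{-101967}\right) = -24 + 3 \left(\left(-118761\right) \left(- \frac{1}{101967}\right)\right) = -24 + 3 \cdot \frac{39587}{33989} = -24 + \frac{118761}{33989} = - \frac{696975}{33989} \approx -20.506$)
$v = - \frac{60210894785649}{31887535550}$ ($v = - \frac{52109}{137254} + \frac{38712}{- \frac{696975}{33989}} = \left(-52109\right) \frac{1}{137254} + 38712 \left(- \frac{33989}{696975}\right) = - \frac{52109}{137254} - \frac{438594056}{232325} = - \frac{60210894785649}{31887535550} \approx -1888.2$)
$W = \frac{i \sqrt{17956228660326361784540278}}{6377507110}$ ($W = \sqrt{- \frac{60210894785649}{31887535550} - 439594} = \sqrt{- \frac{14077780197352349}{31887535550}} = \frac{i \sqrt{17956228660326361784540278}}{6377507110} \approx 664.44 i$)
$\frac{1}{W} = \frac{1}{\frac{1}{6377507110} i \sqrt{17956228660326361784540278}} = - \frac{5 i \sqrt{17956228660326361784540278}}{14077780197352349}$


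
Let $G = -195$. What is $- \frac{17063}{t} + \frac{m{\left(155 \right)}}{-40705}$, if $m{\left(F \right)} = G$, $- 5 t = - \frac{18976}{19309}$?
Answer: $- \frac{13411053914171}{154483616} \approx -86812.0$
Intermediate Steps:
$t = \frac{18976}{96545}$ ($t = - \frac{\left(-18976\right) \frac{1}{19309}}{5} = \left(- \frac{1}{5}\right) \left(- \frac{18976}{19309}\right) = \frac{18976}{96545} \approx 0.19655$)
$m{\left(F \right)} = -195$
$- \frac{17063}{t} + \frac{m{\left(155 \right)}}{-40705} = - \frac{17063}{\frac{18976}{96545}} - \frac{195}{-40705} = \left(-17063\right) \frac{96545}{18976} - - \frac{39}{8141} = - \frac{1647347335}{18976} + \frac{39}{8141} = - \frac{13411053914171}{154483616}$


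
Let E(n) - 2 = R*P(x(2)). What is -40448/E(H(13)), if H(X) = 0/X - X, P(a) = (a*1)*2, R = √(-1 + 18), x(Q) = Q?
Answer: 20224/67 - 40448*√17/67 ≈ -2187.3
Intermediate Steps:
R = √17 ≈ 4.1231
P(a) = 2*a (P(a) = a*2 = 2*a)
H(X) = -X (H(X) = 0 - X = -X)
E(n) = 2 + 4*√17 (E(n) = 2 + √17*(2*2) = 2 + √17*4 = 2 + 4*√17)
-40448/E(H(13)) = -40448/(2 + 4*√17)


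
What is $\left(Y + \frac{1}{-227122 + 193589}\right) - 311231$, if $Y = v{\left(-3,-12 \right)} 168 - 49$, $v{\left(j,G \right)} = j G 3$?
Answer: $- \frac{9829729489}{33533} \approx -2.9314 \cdot 10^{5}$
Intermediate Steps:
$v{\left(j,G \right)} = 3 G j$ ($v{\left(j,G \right)} = G j 3 = 3 G j$)
$Y = 18095$ ($Y = 3 \left(-12\right) \left(-3\right) 168 - 49 = 108 \cdot 168 - 49 = 18144 - 49 = 18095$)
$\left(Y + \frac{1}{-227122 + 193589}\right) - 311231 = \left(18095 + \frac{1}{-227122 + 193589}\right) - 311231 = \left(18095 + \frac{1}{-33533}\right) - 311231 = \left(18095 - \frac{1}{33533}\right) - 311231 = \frac{606779634}{33533} - 311231 = - \frac{9829729489}{33533}$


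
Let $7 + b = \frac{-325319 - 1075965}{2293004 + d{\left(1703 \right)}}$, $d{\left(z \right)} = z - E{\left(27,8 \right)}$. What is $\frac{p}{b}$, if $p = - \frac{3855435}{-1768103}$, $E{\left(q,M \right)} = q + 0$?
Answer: $- \frac{737249132150}{2573185715711} \approx -0.28651$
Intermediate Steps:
$E{\left(q,M \right)} = q$
$p = \frac{3855435}{1768103}$ ($p = \left(-3855435\right) \left(- \frac{1}{1768103}\right) = \frac{3855435}{1768103} \approx 2.1805$)
$d{\left(z \right)} = -27 + z$ ($d{\left(z \right)} = z - 27 = -27 + z$)
$b = - \frac{4366011}{573670}$ ($b = -7 + \frac{-325319 - 1075965}{2293004 + \left(-27 + 1703\right)} = -7 - \frac{1401284}{2293004 + 1676} = -7 - \frac{1401284}{2294680} = -7 - \frac{350321}{573670} = - \frac{4366011}{573670} \approx -7.6107$)
$\frac{p}{b} = \frac{3855435}{1768103 \left(- \frac{4366011}{573670}\right)} = \frac{3855435}{1768103} \left(- \frac{573670}{4366011}\right) = - \frac{737249132150}{2573185715711}$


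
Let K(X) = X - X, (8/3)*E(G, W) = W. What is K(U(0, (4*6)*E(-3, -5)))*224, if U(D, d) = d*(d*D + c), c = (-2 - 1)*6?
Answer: 0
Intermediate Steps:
E(G, W) = 3*W/8
c = -18 (c = -3*6 = -18)
U(D, d) = d*(-18 + D*d) (U(D, d) = d*(d*D - 18) = d*(D*d - 18) = d*(-18 + D*d))
K(X) = 0
K(U(0, (4*6)*E(-3, -5)))*224 = 0*224 = 0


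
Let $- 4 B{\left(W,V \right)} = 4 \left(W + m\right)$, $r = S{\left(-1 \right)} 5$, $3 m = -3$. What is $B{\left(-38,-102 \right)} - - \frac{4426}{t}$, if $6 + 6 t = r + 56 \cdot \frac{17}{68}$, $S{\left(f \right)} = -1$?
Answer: $8891$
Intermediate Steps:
$m = -1$ ($m = \frac{1}{3} \left(-3\right) = -1$)
$r = -5$ ($r = \left(-1\right) 5 = -5$)
$B{\left(W,V \right)} = 1 - W$ ($B{\left(W,V \right)} = - \frac{4 \left(W - 1\right)}{4} = - \frac{4 \left(-1 + W\right)}{4} = - \frac{-4 + 4 W}{4} = 1 - W$)
$t = \frac{1}{2}$ ($t = -1 + \frac{-5 + 56 \cdot \frac{17}{68}}{6} = -1 + \frac{-5 + 56 \cdot 17 \cdot \frac{1}{68}}{6} = -1 + \frac{-5 + 56 \cdot \frac{1}{4}}{6} = -1 + \frac{-5 + 14}{6} = -1 + \frac{1}{6} \cdot 9 = -1 + \frac{3}{2} = \frac{1}{2} \approx 0.5$)
$B{\left(-38,-102 \right)} - - \frac{4426}{t} = \left(1 - -38\right) - - 4426 \frac{1}{\frac{1}{2}} = \left(1 + 38\right) - \left(-4426\right) 2 = 39 - -8852 = 39 + 8852 = 8891$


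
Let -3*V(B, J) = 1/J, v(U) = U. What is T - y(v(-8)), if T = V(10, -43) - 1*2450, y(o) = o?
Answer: -315017/129 ≈ -2442.0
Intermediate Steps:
V(B, J) = -1/(3*J)
T = -316049/129 (T = -⅓/(-43) - 1*2450 = -⅓*(-1/43) - 2450 = 1/129 - 2450 = -316049/129 ≈ -2450.0)
T - y(v(-8)) = -316049/129 - 1*(-8) = -316049/129 + 8 = -315017/129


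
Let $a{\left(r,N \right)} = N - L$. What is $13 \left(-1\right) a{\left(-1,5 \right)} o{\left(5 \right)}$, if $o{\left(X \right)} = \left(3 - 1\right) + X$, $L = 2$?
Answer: $-273$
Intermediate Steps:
$a{\left(r,N \right)} = -2 + N$ ($a{\left(r,N \right)} = N - 2 = -2 + N$)
$o{\left(X \right)} = 2 + X$
$13 \left(-1\right) a{\left(-1,5 \right)} o{\left(5 \right)} = 13 \left(-1\right) \left(-2 + 5\right) \left(2 + 5\right) = \left(-13\right) 3 \cdot 7 = \left(-39\right) 7 = -273$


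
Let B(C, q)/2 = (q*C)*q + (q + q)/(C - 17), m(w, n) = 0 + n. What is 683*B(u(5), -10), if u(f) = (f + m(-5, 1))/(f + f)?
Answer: 3428660/41 ≈ 83626.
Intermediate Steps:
m(w, n) = n
u(f) = (1 + f)/(2*f) (u(f) = (f + 1)/(f + f) = (1 + f)/((2*f)) = (1 + f)*(1/(2*f)) = (1 + f)/(2*f))
B(C, q) = 2*C*q² + 4*q/(-17 + C) (B(C, q) = 2*((q*C)*q + (q + q)/(C - 17)) = 2*((C*q)*q + (2*q)/(-17 + C)) = 2*(C*q² + 2*q/(-17 + C)) = 2*C*q² + 4*q/(-17 + C))
683*B(u(5), -10) = 683*(2*(-10)*(2 - 10*(1 + 5)²/100 - 17*(½)*(1 + 5)/5*(-10))/(-17 + (½)*(1 + 5)/5)) = 683*(2*(-10)*(2 - 10*((½)*(⅕)*6)² - 17*(½)*(⅕)*6*(-10))/(-17 + (½)*(⅕)*6)) = 683*(2*(-10)*(2 - 10*(⅗)² - 17*⅗*(-10))/(-17 + ⅗)) = 683*(2*(-10)*(2 - 10*9/25 + 102)/(-82/5)) = 683*(2*(-10)*(-5/82)*(2 - 18/5 + 102)) = 683*(2*(-10)*(-5/82)*(502/5)) = 683*(5020/41) = 3428660/41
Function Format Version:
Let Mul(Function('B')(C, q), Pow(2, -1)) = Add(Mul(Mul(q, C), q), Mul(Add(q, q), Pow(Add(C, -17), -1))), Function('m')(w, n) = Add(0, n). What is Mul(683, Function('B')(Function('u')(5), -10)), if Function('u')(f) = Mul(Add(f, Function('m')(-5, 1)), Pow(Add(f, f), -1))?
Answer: Rational(3428660, 41) ≈ 83626.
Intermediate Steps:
Function('m')(w, n) = n
Function('u')(f) = Mul(Rational(1, 2), Pow(f, -1), Add(1, f)) (Function('u')(f) = Mul(Add(f, 1), Pow(Add(f, f), -1)) = Mul(Add(1, f), Pow(Mul(2, f), -1)) = Mul(Add(1, f), Mul(Rational(1, 2), Pow(f, -1))) = Mul(Rational(1, 2), Pow(f, -1), Add(1, f)))
Function('B')(C, q) = Add(Mul(2, C, Pow(q, 2)), Mul(4, q, Pow(Add(-17, C), -1))) (Function('B')(C, q) = Mul(2, Add(Mul(Mul(q, C), q), Mul(Add(q, q), Pow(Add(C, -17), -1)))) = Mul(2, Add(Mul(Mul(C, q), q), Mul(Mul(2, q), Pow(Add(-17, C), -1)))) = Mul(2, Add(Mul(C, Pow(q, 2)), Mul(2, q, Pow(Add(-17, C), -1)))) = Add(Mul(2, C, Pow(q, 2)), Mul(4, q, Pow(Add(-17, C), -1))))
Mul(683, Function('B')(Function('u')(5), -10)) = Mul(683, Mul(2, -10, Pow(Add(-17, Mul(Rational(1, 2), Pow(5, -1), Add(1, 5))), -1), Add(2, Mul(-10, Pow(Mul(Rational(1, 2), Pow(5, -1), Add(1, 5)), 2)), Mul(-17, Mul(Rational(1, 2), Pow(5, -1), Add(1, 5)), -10)))) = Mul(683, Mul(2, -10, Pow(Add(-17, Mul(Rational(1, 2), Rational(1, 5), 6)), -1), Add(2, Mul(-10, Pow(Mul(Rational(1, 2), Rational(1, 5), 6), 2)), Mul(-17, Mul(Rational(1, 2), Rational(1, 5), 6), -10)))) = Mul(683, Mul(2, -10, Pow(Add(-17, Rational(3, 5)), -1), Add(2, Mul(-10, Pow(Rational(3, 5), 2)), Mul(-17, Rational(3, 5), -10)))) = Mul(683, Mul(2, -10, Pow(Rational(-82, 5), -1), Add(2, Mul(-10, Rational(9, 25)), 102))) = Mul(683, Mul(2, -10, Rational(-5, 82), Add(2, Rational(-18, 5), 102))) = Mul(683, Mul(2, -10, Rational(-5, 82), Rational(502, 5))) = Mul(683, Rational(5020, 41)) = Rational(3428660, 41)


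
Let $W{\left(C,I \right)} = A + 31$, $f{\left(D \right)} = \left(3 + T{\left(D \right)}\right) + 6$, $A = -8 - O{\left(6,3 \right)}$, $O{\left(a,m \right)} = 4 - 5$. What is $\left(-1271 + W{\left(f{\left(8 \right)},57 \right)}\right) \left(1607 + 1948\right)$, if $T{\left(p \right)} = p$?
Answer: $-4433085$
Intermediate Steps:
$O{\left(a,m \right)} = -1$
$A = -7$ ($A = -8 - -1 = -8 + 1 = -7$)
$f{\left(D \right)} = 9 + D$ ($f{\left(D \right)} = \left(3 + D\right) + 6 = 9 + D$)
$W{\left(C,I \right)} = 24$ ($W{\left(C,I \right)} = -7 + 31 = 24$)
$\left(-1271 + W{\left(f{\left(8 \right)},57 \right)}\right) \left(1607 + 1948\right) = \left(-1271 + 24\right) \left(1607 + 1948\right) = \left(-1247\right) 3555 = -4433085$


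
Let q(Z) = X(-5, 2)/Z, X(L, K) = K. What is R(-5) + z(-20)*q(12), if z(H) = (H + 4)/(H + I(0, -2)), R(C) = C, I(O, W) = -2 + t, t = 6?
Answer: -29/6 ≈ -4.8333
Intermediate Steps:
I(O, W) = 4 (I(O, W) = -2 + 6 = 4)
z(H) = 1 (z(H) = (H + 4)/(H + 4) = (4 + H)/(4 + H) = 1)
q(Z) = 2/Z
R(-5) + z(-20)*q(12) = -5 + 1*(2/12) = -5 + 1*(2*(1/12)) = -5 + 1*(1/6) = -5 + 1/6 = -29/6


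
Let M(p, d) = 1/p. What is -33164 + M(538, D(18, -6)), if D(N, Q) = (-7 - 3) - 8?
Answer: -17842231/538 ≈ -33164.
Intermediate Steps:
D(N, Q) = -18 (D(N, Q) = -10 - 8 = -18)
-33164 + M(538, D(18, -6)) = -33164 + 1/538 = -17842231/538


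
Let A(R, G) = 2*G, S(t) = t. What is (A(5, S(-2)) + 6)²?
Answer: 4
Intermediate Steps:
(A(5, S(-2)) + 6)² = (2*(-2) + 6)² = (-4 + 6)² = 2² = 4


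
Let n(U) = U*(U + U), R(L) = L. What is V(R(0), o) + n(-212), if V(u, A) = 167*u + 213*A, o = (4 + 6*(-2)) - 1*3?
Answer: 87545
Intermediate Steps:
o = -11 (o = (4 - 12) - 3 = -8 - 3 = -11)
n(U) = 2*U² (n(U) = U*(2*U) = 2*U²)
V(R(0), o) + n(-212) = (167*0 + 213*(-11)) + 2*(-212)² = (0 - 2343) + 2*44944 = -2343 + 89888 = 87545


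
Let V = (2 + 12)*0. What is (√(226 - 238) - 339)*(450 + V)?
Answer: -152550 + 900*I*√3 ≈ -1.5255e+5 + 1558.8*I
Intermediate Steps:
V = 0 (V = 14*0 = 0)
(√(226 - 238) - 339)*(450 + V) = (√(226 - 238) - 339)*(450 + 0) = (√(-12) - 339)*450 = (2*I*√3 - 339)*450 = (-339 + 2*I*√3)*450 = -152550 + 900*I*√3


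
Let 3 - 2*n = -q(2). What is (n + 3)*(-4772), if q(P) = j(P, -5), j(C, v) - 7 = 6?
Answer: -52492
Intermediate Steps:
j(C, v) = 13 (j(C, v) = 7 + 6 = 13)
q(P) = 13
n = 8 (n = 3/2 - (-1)*13/2 = 3/2 - ½*(-13) = 3/2 + 13/2 = 8)
(n + 3)*(-4772) = (8 + 3)*(-4772) = 11*(-4772) = -52492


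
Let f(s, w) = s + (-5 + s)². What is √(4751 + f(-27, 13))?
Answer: 2*√1437 ≈ 75.816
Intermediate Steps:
√(4751 + f(-27, 13)) = √(4751 + (-27 + (-5 - 27)²)) = √(4751 + (-27 + (-32)²)) = √(4751 + (-27 + 1024)) = √(4751 + 997) = √5748 = 2*√1437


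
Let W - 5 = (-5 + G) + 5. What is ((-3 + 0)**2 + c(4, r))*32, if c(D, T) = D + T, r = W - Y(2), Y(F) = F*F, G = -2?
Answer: 384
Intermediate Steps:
Y(F) = F**2
W = 3 (W = 5 + ((-5 - 2) + 5) = 5 + (-7 + 5) = 5 - 2 = 3)
r = -1 (r = 3 - 1*2**2 = 3 - 1*4 = 3 - 4 = -1)
((-3 + 0)**2 + c(4, r))*32 = ((-3 + 0)**2 + (4 - 1))*32 = ((-3)**2 + 3)*32 = (9 + 3)*32 = 12*32 = 384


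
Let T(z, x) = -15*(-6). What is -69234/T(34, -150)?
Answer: -11539/15 ≈ -769.27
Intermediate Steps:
T(z, x) = 90
-69234/T(34, -150) = -69234/90 = -69234*1/90 = -11539/15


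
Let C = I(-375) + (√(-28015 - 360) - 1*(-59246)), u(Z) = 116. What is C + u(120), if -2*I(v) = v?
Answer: 119099/2 + 5*I*√1135 ≈ 59550.0 + 168.45*I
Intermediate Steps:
I(v) = -v/2
C = 118867/2 + 5*I*√1135 (C = -½*(-375) + (√(-28015 - 360) - 1*(-59246)) = 375/2 + (√(-28375) + 59246) = 375/2 + (5*I*√1135 + 59246) = 375/2 + (59246 + 5*I*√1135) = 118867/2 + 5*I*√1135 ≈ 59434.0 + 168.45*I)
C + u(120) = (118867/2 + 5*I*√1135) + 116 = 119099/2 + 5*I*√1135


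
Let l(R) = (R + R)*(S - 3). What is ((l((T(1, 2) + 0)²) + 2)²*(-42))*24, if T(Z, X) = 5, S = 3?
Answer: -4032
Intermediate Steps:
l(R) = 0 (l(R) = (R + R)*(3 - 3) = (2*R)*0 = 0)
((l((T(1, 2) + 0)²) + 2)²*(-42))*24 = ((0 + 2)²*(-42))*24 = (2²*(-42))*24 = (4*(-42))*24 = -168*24 = -4032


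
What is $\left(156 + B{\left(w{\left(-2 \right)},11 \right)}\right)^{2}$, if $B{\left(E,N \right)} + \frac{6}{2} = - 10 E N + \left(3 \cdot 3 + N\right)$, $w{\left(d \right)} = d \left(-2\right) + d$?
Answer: $2209$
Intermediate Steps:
$w{\left(d \right)} = - d$ ($w{\left(d \right)} = - 2 d + d = - d$)
$B{\left(E,N \right)} = 6 + N - 10 E N$ ($B{\left(E,N \right)} = -3 + \left(- 10 E N + \left(3 \cdot 3 + N\right)\right) = -3 - \left(-9 - N + 10 E N\right) = -3 + \left(9 + N - 10 E N\right) = 6 + N - 10 E N$)
$\left(156 + B{\left(w{\left(-2 \right)},11 \right)}\right)^{2} = \left(156 + \left(6 + 11 - 10 \left(\left(-1\right) \left(-2\right)\right) 11\right)\right)^{2} = \left(156 + \left(6 + 11 - 20 \cdot 11\right)\right)^{2} = \left(156 + \left(6 + 11 - 220\right)\right)^{2} = \left(156 - 203\right)^{2} = \left(-47\right)^{2} = 2209$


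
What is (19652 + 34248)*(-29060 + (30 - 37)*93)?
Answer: -1601422900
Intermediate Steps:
(19652 + 34248)*(-29060 + (30 - 37)*93) = 53900*(-29060 - 7*93) = 53900*(-29060 - 651) = 53900*(-29711) = -1601422900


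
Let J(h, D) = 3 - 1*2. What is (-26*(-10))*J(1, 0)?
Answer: 260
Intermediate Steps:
J(h, D) = 1 (J(h, D) = 3 - 2 = 1)
(-26*(-10))*J(1, 0) = -26*(-10)*1 = 260*1 = 260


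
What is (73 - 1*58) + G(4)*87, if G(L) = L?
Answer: 363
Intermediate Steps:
(73 - 1*58) + G(4)*87 = (73 - 1*58) + 4*87 = (73 - 58) + 348 = 15 + 348 = 363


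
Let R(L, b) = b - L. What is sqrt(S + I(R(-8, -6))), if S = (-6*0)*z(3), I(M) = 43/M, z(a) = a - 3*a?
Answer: sqrt(86)/2 ≈ 4.6368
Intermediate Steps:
z(a) = -2*a
S = 0 (S = (-6*0)*(-2*3) = 0*(-6) = 0)
sqrt(S + I(R(-8, -6))) = sqrt(0 + 43/(-6 - 1*(-8))) = sqrt(0 + 43/(-6 + 8)) = sqrt(0 + 43/2) = sqrt(43/2) = sqrt(86)/2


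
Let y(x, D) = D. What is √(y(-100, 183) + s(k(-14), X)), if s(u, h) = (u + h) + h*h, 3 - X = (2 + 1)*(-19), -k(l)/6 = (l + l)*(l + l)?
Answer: I*√861 ≈ 29.343*I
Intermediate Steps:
k(l) = -24*l² (k(l) = -6*(l + l)*(l + l) = -6*2*l*2*l = -24*l²)
X = 60 (X = 3 - (2 + 1)*(-19) = 3 - 3*(-19) = 3 - 1*(-57) = 3 + 57 = 60)
s(u, h) = h + u + h² (s(u, h) = (h + u) + h² = h + u + h²)
√(y(-100, 183) + s(k(-14), X)) = √(183 + (60 - 24*(-14)² + 60²)) = √(183 + (60 - 24*196 + 3600)) = √(183 + (60 - 4704 + 3600)) = √(183 - 1044) = √(-861) = I*√861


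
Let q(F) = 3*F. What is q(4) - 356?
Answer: -344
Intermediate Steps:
q(4) - 356 = 3*4 - 356 = 12 - 356 = -344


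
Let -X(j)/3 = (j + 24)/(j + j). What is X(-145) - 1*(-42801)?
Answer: 12411927/290 ≈ 42800.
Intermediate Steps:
X(j) = -3*(24 + j)/(2*j) (X(j) = -3*(j + 24)/(j + j) = -3*(24 + j)/(2*j))
X(-145) - 1*(-42801) = (-3/2 - 36/(-145)) - 1*(-42801) = (-3/2 - 36*(-1/145)) + 42801 = (-3/2 + 36/145) + 42801 = -363/290 + 42801 = 12411927/290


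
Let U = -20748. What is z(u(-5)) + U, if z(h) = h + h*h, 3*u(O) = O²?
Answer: -186032/9 ≈ -20670.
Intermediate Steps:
u(O) = O²/3
z(h) = h + h²
z(u(-5)) + U = ((⅓)*(-5)²)*(1 + (⅓)*(-5)²) - 20748 = ((⅓)*25)*(1 + (⅓)*25) - 20748 = 25*(1 + 25/3)/3 - 20748 = (25/3)*(28/3) - 20748 = 700/9 - 20748 = -186032/9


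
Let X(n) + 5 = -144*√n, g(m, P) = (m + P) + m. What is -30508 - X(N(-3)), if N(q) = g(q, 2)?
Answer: -30503 + 288*I ≈ -30503.0 + 288.0*I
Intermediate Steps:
g(m, P) = P + 2*m (g(m, P) = (P + m) + m = P + 2*m)
N(q) = 2 + 2*q
X(n) = -5 - 144*√n
-30508 - X(N(-3)) = -30508 - (-5 - 144*√(2 + 2*(-3))) = -30508 - (-5 - 144*√(2 - 6)) = -30508 - (-5 - 288*I) = -30508 + (5 + 288*I) = -30503 + 288*I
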